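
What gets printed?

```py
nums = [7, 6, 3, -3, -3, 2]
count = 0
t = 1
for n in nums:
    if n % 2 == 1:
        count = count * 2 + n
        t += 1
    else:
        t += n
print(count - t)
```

n=7: odd, count = 0*2+7 = 7; t=2
n=6: not odd; t=8
n=3: odd, count = 7*2+3 = 17; t=9
n=-3: odd, count = 17*2+(-3) = 31; t=10
n=-3: odd, count = 31*2+(-3) = 59; t=11
n=2: not odd; t=13
count-t = 59-13 = 46

46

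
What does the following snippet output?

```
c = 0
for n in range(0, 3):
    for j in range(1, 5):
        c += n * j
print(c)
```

30

n=0,j=1: c = 0+0 = 0
n=0,j=2: c = 0+0 = 0
n=0,j=3: c = 0+0 = 0
n=0,j=4: c = 0+0 = 0
n=1,j=1: c = 0+1 = 1
n=1,j=2: c = 1+2 = 3
n=1,j=3: c = 3+3 = 6
n=1,j=4: c = 6+4 = 10
n=2,j=1: c = 10+2 = 12
n=2,j=2: c = 12+4 = 16
n=2,j=3: c = 16+6 = 22
n=2,j=4: c = 22+8 = 30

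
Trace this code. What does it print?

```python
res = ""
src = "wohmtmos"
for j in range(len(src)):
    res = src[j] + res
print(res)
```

j=0: prepend 'w' → 'w'
j=1: prepend 'o' → 'ow'
j=2: prepend 'h' → 'how'
j=3: prepend 'm' → 'mhow'
j=4: prepend 't' → 'tmhow'
j=5: prepend 'm' → 'mtmhow'
j=6: prepend 'o' → 'omtmhow'
j=7: prepend 's' → 'somtmhow'

somtmhow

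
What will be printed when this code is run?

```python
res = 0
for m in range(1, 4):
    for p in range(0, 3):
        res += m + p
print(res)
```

27

m=1,p=0: res = 0+1 = 1
m=1,p=1: res = 1+2 = 3
m=1,p=2: res = 3+3 = 6
m=2,p=0: res = 6+2 = 8
m=2,p=1: res = 8+3 = 11
m=2,p=2: res = 11+4 = 15
m=3,p=0: res = 15+3 = 18
m=3,p=1: res = 18+4 = 22
m=3,p=2: res = 22+5 = 27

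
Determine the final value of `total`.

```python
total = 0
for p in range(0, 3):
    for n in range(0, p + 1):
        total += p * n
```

7

p=0,n=0: total = 0+0 = 0
p=1,n=0: total = 0+0 = 0
p=1,n=1: total = 0+1 = 1
p=2,n=0: total = 1+0 = 1
p=2,n=1: total = 1+2 = 3
p=2,n=2: total = 3+4 = 7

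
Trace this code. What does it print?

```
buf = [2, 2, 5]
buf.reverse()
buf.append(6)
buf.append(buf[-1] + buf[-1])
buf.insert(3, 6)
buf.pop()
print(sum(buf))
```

21

reverse → [5, 2, 2]
append 6 → [5, 2, 2, 6]
append buf[-1]+buf[-1] = 6+6 = 12 → [5, 2, 2, 6, 12]
insert 6 at 3 → [5, 2, 2, 6, 6, 12]
pop() removes 12 → [5, 2, 2, 6, 6]
sum = 21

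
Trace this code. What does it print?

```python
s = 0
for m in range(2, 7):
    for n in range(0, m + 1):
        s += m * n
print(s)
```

265

m=2,n=0: s = 0+0 = 0
m=2,n=1: s = 0+2 = 2
m=2,n=2: s = 2+4 = 6
m=3,n=0: s = 6+0 = 6
m=3,n=1: s = 6+3 = 9
m=3,n=2: s = 9+6 = 15
m=3,n=3: s = 15+9 = 24
m=4,n=0: s = 24+0 = 24
m=4,n=1: s = 24+4 = 28
m=4,n=2: s = 28+8 = 36
m=4,n=3: s = 36+12 = 48
m=4,n=4: s = 48+16 = 64
m=5,n=0: s = 64+0 = 64
m=5,n=1: s = 64+5 = 69
m=5,n=2: s = 69+10 = 79
m=5,n=3: s = 79+15 = 94
m=5,n=4: s = 94+20 = 114
m=5,n=5: s = 114+25 = 139
m=6,n=0: s = 139+0 = 139
m=6,n=1: s = 139+6 = 145
m=6,n=2: s = 145+12 = 157
m=6,n=3: s = 157+18 = 175
m=6,n=4: s = 175+24 = 199
m=6,n=5: s = 199+30 = 229
m=6,n=6: s = 229+36 = 265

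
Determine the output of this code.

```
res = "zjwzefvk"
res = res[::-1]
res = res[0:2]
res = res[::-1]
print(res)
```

vk

reverse → 'kvfezwjz'
slice [0:2] → 'kv'
reverse → 'vk'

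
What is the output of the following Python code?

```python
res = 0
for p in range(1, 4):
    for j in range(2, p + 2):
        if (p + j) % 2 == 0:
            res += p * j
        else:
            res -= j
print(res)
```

2

p=1,j=2: odd sum, res = 0-2 = -2
p=2,j=2: even sum, res = (-2)+4 = 2
p=2,j=3: odd sum, res = 2-3 = -1
p=3,j=2: odd sum, res = (-1)-2 = -3
p=3,j=3: even sum, res = (-3)+9 = 6
p=3,j=4: odd sum, res = 6-4 = 2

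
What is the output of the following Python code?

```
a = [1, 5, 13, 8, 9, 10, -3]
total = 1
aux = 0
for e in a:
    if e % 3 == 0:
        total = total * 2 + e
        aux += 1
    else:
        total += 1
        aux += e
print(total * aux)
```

1443

e=1: not %3==0, total = 1+1 = 2; aux=1
e=5: not %3==0, total = 2+1 = 3; aux=6
e=13: not %3==0, total = 3+1 = 4; aux=19
e=8: not %3==0, total = 4+1 = 5; aux=27
e=9: %3==0, total = 5*2+9 = 19; aux=28
e=10: not %3==0, total = 19+1 = 20; aux=38
e=-3: %3==0, total = 20*2+(-3) = 37; aux=39
total*aux = 37*39 = 1443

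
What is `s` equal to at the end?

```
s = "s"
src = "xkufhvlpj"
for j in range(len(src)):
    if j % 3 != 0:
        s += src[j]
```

'skuhvpj'

j=0: skip
j=1: add 'k' → 'sk'
j=2: add 'u' → 'sku'
j=3: skip
j=4: add 'h' → 'skuh'
j=5: add 'v' → 'skuhv'
j=6: skip
j=7: add 'p' → 'skuhvp'
j=8: add 'j' → 'skuhvpj'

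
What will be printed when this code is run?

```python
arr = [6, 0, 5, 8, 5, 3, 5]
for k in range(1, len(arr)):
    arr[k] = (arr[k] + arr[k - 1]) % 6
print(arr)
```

k=1: arr[1] = (0+6)%6 = 0 → [6, 0, 5, 8, 5, 3, 5]
k=2: arr[2] = (5+0)%6 = 5 → [6, 0, 5, 8, 5, 3, 5]
k=3: arr[3] = (8+5)%6 = 1 → [6, 0, 5, 1, 5, 3, 5]
k=4: arr[4] = (5+1)%6 = 0 → [6, 0, 5, 1, 0, 3, 5]
k=5: arr[5] = (3+0)%6 = 3 → [6, 0, 5, 1, 0, 3, 5]
k=6: arr[6] = (5+3)%6 = 2 → [6, 0, 5, 1, 0, 3, 2]

[6, 0, 5, 1, 0, 3, 2]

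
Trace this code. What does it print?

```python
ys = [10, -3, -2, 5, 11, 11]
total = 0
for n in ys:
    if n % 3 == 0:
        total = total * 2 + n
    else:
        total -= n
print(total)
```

n=10: not %3==0, total = 0-10 = -10
n=-3: %3==0, total = (-10)*2+(-3) = -23
n=-2: not %3==0, total = (-23)-(-2) = -21
n=5: not %3==0, total = (-21)-5 = -26
n=11: not %3==0, total = (-26)-11 = -37
n=11: not %3==0, total = (-37)-11 = -48

-48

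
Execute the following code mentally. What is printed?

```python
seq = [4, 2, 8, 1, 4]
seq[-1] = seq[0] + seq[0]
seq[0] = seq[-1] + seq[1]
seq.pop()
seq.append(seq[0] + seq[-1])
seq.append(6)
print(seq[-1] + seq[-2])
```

seq[-1] = seq[0]+seq[0] = 4+4 = 8 → [4, 2, 8, 1, 8]
seq[0] = seq[-1]+seq[1] = 8+2 = 10 → [10, 2, 8, 1, 8]
pop() removes 8 → [10, 2, 8, 1]
append seq[0]+seq[-1] = 10+1 = 11 → [10, 2, 8, 1, 11]
append 6 → [10, 2, 8, 1, 11, 6]
seq[-1]+seq[-2] = 6+11 = 17

17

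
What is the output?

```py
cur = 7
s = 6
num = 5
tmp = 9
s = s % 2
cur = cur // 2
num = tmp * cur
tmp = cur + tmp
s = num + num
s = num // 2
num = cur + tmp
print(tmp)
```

12

s = 6%2 = 0
cur = 7//2 = 3
num = 9*3 = 27
tmp = 3+9 = 12
s = 27+27 = 54
s = 27//2 = 13
num = 3+12 = 15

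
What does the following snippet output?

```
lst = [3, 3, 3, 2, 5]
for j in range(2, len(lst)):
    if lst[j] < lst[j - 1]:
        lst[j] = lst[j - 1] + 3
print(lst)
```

[3, 3, 3, 6, 9]

j=2: 3>=3, unchanged → [3, 3, 3, 2, 5]
j=3: 2<3, lst[3] = 3+3 = 6 → [3, 3, 3, 6, 5]
j=4: 5<6, lst[4] = 6+3 = 9 → [3, 3, 3, 6, 9]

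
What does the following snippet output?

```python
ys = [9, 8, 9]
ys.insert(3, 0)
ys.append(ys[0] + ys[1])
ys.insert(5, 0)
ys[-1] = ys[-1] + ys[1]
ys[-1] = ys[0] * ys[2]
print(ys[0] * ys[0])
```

insert 0 at 3 → [9, 8, 9, 0]
append ys[0]+ys[1] = 9+8 = 17 → [9, 8, 9, 0, 17]
insert 0 at 5 → [9, 8, 9, 0, 17, 0]
ys[-1] = ys[-1]+ys[1] = 0+8 = 8 → [9, 8, 9, 0, 17, 8]
ys[-1] = ys[0]*ys[2] = 9*9 = 81 → [9, 8, 9, 0, 17, 81]
ys[0]*ys[0] = 9*9 = 81

81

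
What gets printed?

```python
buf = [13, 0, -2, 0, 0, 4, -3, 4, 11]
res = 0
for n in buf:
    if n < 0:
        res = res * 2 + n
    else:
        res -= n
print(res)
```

n=13: not <0, res = 0-13 = -13
n=0: not <0, res = (-13)-0 = -13
n=-2: <0, res = (-13)*2+(-2) = -28
n=0: not <0, res = (-28)-0 = -28
n=0: not <0, res = (-28)-0 = -28
n=4: not <0, res = (-28)-4 = -32
n=-3: <0, res = (-32)*2+(-3) = -67
n=4: not <0, res = (-67)-4 = -71
n=11: not <0, res = (-71)-11 = -82

-82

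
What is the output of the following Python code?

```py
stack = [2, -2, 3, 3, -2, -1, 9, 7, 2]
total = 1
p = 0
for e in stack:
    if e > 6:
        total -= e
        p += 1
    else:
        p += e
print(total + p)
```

e=2: not >6; p=2
e=-2: not >6; p=0
e=3: not >6; p=3
e=3: not >6; p=6
e=-2: not >6; p=4
e=-1: not >6; p=3
e=9: >6, total = 1-9 = -8; p=4
e=7: >6, total = (-8)-7 = -15; p=5
e=2: not >6; p=7
total+p = (-15)+7 = -8

-8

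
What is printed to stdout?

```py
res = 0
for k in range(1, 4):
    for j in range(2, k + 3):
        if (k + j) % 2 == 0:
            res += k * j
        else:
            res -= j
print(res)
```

k=1,j=2: odd sum, res = 0-2 = -2
k=1,j=3: even sum, res = (-2)+3 = 1
k=2,j=2: even sum, res = 1+4 = 5
k=2,j=3: odd sum, res = 5-3 = 2
k=2,j=4: even sum, res = 2+8 = 10
k=3,j=2: odd sum, res = 10-2 = 8
k=3,j=3: even sum, res = 8+9 = 17
k=3,j=4: odd sum, res = 17-4 = 13
k=3,j=5: even sum, res = 13+15 = 28

28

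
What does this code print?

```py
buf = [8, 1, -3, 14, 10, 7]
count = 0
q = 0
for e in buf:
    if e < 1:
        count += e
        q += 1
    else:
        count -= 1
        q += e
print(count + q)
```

33

e=8: not <1, count = 0-1 = -1; q=8
e=1: not <1, count = (-1)-1 = -2; q=9
e=-3: <1, count = (-2)+(-3) = -5; q=10
e=14: not <1, count = (-5)-1 = -6; q=24
e=10: not <1, count = (-6)-1 = -7; q=34
e=7: not <1, count = (-7)-1 = -8; q=41
count+q = (-8)+41 = 33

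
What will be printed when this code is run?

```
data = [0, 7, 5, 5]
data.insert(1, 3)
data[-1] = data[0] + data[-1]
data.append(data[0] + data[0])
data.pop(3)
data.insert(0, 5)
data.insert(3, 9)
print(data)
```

insert 3 at 1 → [0, 3, 7, 5, 5]
data[-1] = data[0]+data[-1] = 0+5 = 5 → [0, 3, 7, 5, 5]
append data[0]+data[0] = 0+0 = 0 → [0, 3, 7, 5, 5, 0]
pop(3) removes 5 → [0, 3, 7, 5, 0]
insert 5 at 0 → [5, 0, 3, 7, 5, 0]
insert 9 at 3 → [5, 0, 3, 9, 7, 5, 0]

[5, 0, 3, 9, 7, 5, 0]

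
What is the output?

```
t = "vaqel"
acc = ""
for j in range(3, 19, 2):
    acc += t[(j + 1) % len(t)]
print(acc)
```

laevqlae

j=3: add t[4]='l' → 'l'
j=5: add t[1]='a' → 'la'
j=7: add t[3]='e' → 'lae'
j=9: add t[0]='v' → 'laev'
j=11: add t[2]='q' → 'laevq'
j=13: add t[4]='l' → 'laevql'
j=15: add t[1]='a' → 'laevqla'
j=17: add t[3]='e' → 'laevqlae'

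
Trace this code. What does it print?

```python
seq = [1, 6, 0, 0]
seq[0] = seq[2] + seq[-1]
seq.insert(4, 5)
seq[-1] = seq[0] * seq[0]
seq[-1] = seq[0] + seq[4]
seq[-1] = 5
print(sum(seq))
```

11

seq[0] = seq[2]+seq[-1] = 0+0 = 0 → [0, 6, 0, 0]
insert 5 at 4 → [0, 6, 0, 0, 5]
seq[-1] = seq[0]*seq[0] = 0*0 = 0 → [0, 6, 0, 0, 0]
seq[-1] = seq[0]+seq[4] = 0+0 = 0 → [0, 6, 0, 0, 0]
seq[-1] = 5 → [0, 6, 0, 0, 5]
sum = 11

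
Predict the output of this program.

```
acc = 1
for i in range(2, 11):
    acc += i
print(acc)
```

55

i=2: acc = 1+2 = 3
i=3: acc = 3+3 = 6
i=4: acc = 6+4 = 10
i=5: acc = 10+5 = 15
i=6: acc = 15+6 = 21
i=7: acc = 21+7 = 28
i=8: acc = 28+8 = 36
i=9: acc = 36+9 = 45
i=10: acc = 45+10 = 55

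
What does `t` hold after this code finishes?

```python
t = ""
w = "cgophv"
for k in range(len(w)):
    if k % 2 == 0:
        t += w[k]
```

'coh'

k=0: add 'c' → 'c'
k=1: skip
k=2: add 'o' → 'co'
k=3: skip
k=4: add 'h' → 'coh'
k=5: skip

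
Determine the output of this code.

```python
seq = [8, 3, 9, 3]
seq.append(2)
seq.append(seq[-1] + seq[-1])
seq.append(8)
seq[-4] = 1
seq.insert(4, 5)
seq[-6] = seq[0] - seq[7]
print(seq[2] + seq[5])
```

append 2 → [8, 3, 9, 3, 2]
append seq[-1]+seq[-1] = 2+2 = 4 → [8, 3, 9, 3, 2, 4]
append 8 → [8, 3, 9, 3, 2, 4, 8]
seq[-4] = 1 → [8, 3, 9, 1, 2, 4, 8]
insert 5 at 4 → [8, 3, 9, 1, 5, 2, 4, 8]
seq[-6] = seq[0]-seq[7] = 8-8 = 0 → [8, 3, 0, 1, 5, 2, 4, 8]
seq[2]+seq[5] = 0+2 = 2

2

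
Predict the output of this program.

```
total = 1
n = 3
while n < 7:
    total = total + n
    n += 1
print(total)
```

n=3: total = 1+3 = 4
n=4: total = 4+4 = 8
n=5: total = 8+5 = 13
n=6: total = 13+6 = 19

19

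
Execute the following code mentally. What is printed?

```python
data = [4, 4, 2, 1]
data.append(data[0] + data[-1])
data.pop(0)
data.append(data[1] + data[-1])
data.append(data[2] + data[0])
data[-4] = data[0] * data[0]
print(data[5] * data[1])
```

10

append data[0]+data[-1] = 4+1 = 5 → [4, 4, 2, 1, 5]
pop(0) removes 4 → [4, 2, 1, 5]
append data[1]+data[-1] = 2+5 = 7 → [4, 2, 1, 5, 7]
append data[2]+data[0] = 1+4 = 5 → [4, 2, 1, 5, 7, 5]
data[-4] = data[0]*data[0] = 4*4 = 16 → [4, 2, 16, 5, 7, 5]
data[5]*data[1] = 5*2 = 10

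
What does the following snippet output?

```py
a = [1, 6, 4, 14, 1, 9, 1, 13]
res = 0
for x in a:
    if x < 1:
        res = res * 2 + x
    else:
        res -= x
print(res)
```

-49

x=1: not <1, res = 0-1 = -1
x=6: not <1, res = (-1)-6 = -7
x=4: not <1, res = (-7)-4 = -11
x=14: not <1, res = (-11)-14 = -25
x=1: not <1, res = (-25)-1 = -26
x=9: not <1, res = (-26)-9 = -35
x=1: not <1, res = (-35)-1 = -36
x=13: not <1, res = (-36)-13 = -49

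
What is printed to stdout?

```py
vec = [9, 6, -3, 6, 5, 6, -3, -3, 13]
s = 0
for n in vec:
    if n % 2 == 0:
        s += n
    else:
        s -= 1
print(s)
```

n=9: not even, s = 0-1 = -1
n=6: even, s = (-1)+6 = 5
n=-3: not even, s = 5-1 = 4
n=6: even, s = 4+6 = 10
n=5: not even, s = 10-1 = 9
n=6: even, s = 9+6 = 15
n=-3: not even, s = 15-1 = 14
n=-3: not even, s = 14-1 = 13
n=13: not even, s = 13-1 = 12

12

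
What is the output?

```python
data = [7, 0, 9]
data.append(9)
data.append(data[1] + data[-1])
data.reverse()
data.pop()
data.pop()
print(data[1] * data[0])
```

append 9 → [7, 0, 9, 9]
append data[1]+data[-1] = 0+9 = 9 → [7, 0, 9, 9, 9]
reverse → [9, 9, 9, 0, 7]
pop() removes 7 → [9, 9, 9, 0]
pop() removes 0 → [9, 9, 9]
data[1]*data[0] = 9*9 = 81

81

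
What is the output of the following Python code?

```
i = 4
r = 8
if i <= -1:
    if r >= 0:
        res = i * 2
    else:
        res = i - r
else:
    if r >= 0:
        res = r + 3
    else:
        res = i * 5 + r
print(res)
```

11

i=4, r=8
i <= -1 is False; r >= 0 is True
→ res = r + 3 = 11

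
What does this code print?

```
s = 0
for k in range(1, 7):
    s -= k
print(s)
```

k=1: s = 0-1 = -1
k=2: s = (-1)-2 = -3
k=3: s = (-3)-3 = -6
k=4: s = (-6)-4 = -10
k=5: s = (-10)-5 = -15
k=6: s = (-15)-6 = -21

-21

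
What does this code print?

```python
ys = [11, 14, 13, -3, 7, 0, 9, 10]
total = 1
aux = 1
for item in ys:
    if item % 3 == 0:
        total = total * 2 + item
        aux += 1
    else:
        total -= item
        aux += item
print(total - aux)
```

item=11: not %3==0, total = 1-11 = -10; aux=12
item=14: not %3==0, total = (-10)-14 = -24; aux=26
item=13: not %3==0, total = (-24)-13 = -37; aux=39
item=-3: %3==0, total = (-37)*2+(-3) = -77; aux=40
item=7: not %3==0, total = (-77)-7 = -84; aux=47
item=0: %3==0, total = (-84)*2+0 = -168; aux=48
item=9: %3==0, total = (-168)*2+9 = -327; aux=49
item=10: not %3==0, total = (-327)-10 = -337; aux=59
total-aux = (-337)-59 = -396

-396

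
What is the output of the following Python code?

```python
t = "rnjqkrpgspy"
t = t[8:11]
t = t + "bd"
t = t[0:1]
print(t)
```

slice [8:11] → 'spy'
+ 'bd' → 'spybd'
slice [0:1] → 's'

s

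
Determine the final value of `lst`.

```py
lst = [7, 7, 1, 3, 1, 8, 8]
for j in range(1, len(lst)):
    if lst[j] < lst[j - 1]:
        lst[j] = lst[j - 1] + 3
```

[7, 7, 10, 13, 16, 19, 22]

j=1: 7>=7, unchanged → [7, 7, 1, 3, 1, 8, 8]
j=2: 1<7, lst[2] = 7+3 = 10 → [7, 7, 10, 3, 1, 8, 8]
j=3: 3<10, lst[3] = 10+3 = 13 → [7, 7, 10, 13, 1, 8, 8]
j=4: 1<13, lst[4] = 13+3 = 16 → [7, 7, 10, 13, 16, 8, 8]
j=5: 8<16, lst[5] = 16+3 = 19 → [7, 7, 10, 13, 16, 19, 8]
j=6: 8<19, lst[6] = 19+3 = 22 → [7, 7, 10, 13, 16, 19, 22]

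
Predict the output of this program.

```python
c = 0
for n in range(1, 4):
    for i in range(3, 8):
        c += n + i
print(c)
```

105

n=1,i=3: c = 0+4 = 4
n=1,i=4: c = 4+5 = 9
n=1,i=5: c = 9+6 = 15
n=1,i=6: c = 15+7 = 22
n=1,i=7: c = 22+8 = 30
n=2,i=3: c = 30+5 = 35
n=2,i=4: c = 35+6 = 41
n=2,i=5: c = 41+7 = 48
n=2,i=6: c = 48+8 = 56
n=2,i=7: c = 56+9 = 65
n=3,i=3: c = 65+6 = 71
n=3,i=4: c = 71+7 = 78
n=3,i=5: c = 78+8 = 86
n=3,i=6: c = 86+9 = 95
n=3,i=7: c = 95+10 = 105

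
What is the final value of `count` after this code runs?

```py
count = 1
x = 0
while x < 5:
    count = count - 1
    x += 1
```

x=0: count = 1-1 = 0
x=1: count = 0-1 = -1
x=2: count = (-1)-1 = -2
x=3: count = (-2)-1 = -3
x=4: count = (-3)-1 = -4

-4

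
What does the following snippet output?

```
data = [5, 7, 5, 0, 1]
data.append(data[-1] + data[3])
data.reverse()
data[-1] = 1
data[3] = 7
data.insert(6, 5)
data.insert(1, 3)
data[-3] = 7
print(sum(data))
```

append data[-1]+data[3] = 1+0 = 1 → [5, 7, 5, 0, 1, 1]
reverse → [1, 1, 0, 5, 7, 5]
data[-1] = 1 → [1, 1, 0, 5, 7, 1]
data[3] = 7 → [1, 1, 0, 7, 7, 1]
insert 5 at 6 → [1, 1, 0, 7, 7, 1, 5]
insert 3 at 1 → [1, 3, 1, 0, 7, 7, 1, 5]
data[-3] = 7 → [1, 3, 1, 0, 7, 7, 1, 5]
sum = 25

25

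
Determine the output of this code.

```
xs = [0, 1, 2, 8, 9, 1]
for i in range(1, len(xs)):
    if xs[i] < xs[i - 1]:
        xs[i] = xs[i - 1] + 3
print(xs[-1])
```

12

i=1: 1>=0, unchanged → [0, 1, 2, 8, 9, 1]
i=2: 2>=1, unchanged → [0, 1, 2, 8, 9, 1]
i=3: 8>=2, unchanged → [0, 1, 2, 8, 9, 1]
i=4: 9>=8, unchanged → [0, 1, 2, 8, 9, 1]
i=5: 1<9, xs[5] = 9+3 = 12 → [0, 1, 2, 8, 9, 12]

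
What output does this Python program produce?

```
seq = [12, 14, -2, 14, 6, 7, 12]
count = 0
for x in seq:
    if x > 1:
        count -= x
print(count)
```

-65

x=12: >1, count = 0-12 = -12
x=14: >1, count = (-12)-14 = -26
x=-2: not >1
x=14: >1, count = (-26)-14 = -40
x=6: >1, count = (-40)-6 = -46
x=7: >1, count = (-46)-7 = -53
x=12: >1, count = (-53)-12 = -65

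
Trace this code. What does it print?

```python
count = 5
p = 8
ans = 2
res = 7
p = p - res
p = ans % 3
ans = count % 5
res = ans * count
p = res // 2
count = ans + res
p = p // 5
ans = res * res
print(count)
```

0

p = 8-7 = 1
p = 2%3 = 2
ans = 5%5 = 0
res = 0*5 = 0
p = 0//2 = 0
count = 0+0 = 0
p = 0//5 = 0
ans = 0*0 = 0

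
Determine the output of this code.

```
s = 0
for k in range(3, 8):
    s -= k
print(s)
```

-25

k=3: s = 0-3 = -3
k=4: s = (-3)-4 = -7
k=5: s = (-7)-5 = -12
k=6: s = (-12)-6 = -18
k=7: s = (-18)-7 = -25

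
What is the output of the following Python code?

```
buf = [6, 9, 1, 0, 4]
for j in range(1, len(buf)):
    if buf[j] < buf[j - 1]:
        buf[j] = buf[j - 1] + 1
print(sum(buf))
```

j=1: 9>=6, unchanged → [6, 9, 1, 0, 4]
j=2: 1<9, buf[2] = 9+1 = 10 → [6, 9, 10, 0, 4]
j=3: 0<10, buf[3] = 10+1 = 11 → [6, 9, 10, 11, 4]
j=4: 4<11, buf[4] = 11+1 = 12 → [6, 9, 10, 11, 12]
sum = 48

48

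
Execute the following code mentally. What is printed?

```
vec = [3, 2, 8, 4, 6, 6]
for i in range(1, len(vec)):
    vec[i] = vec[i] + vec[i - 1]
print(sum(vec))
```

90

i=1: vec[1] = 2+3 = 5 → [3, 5, 8, 4, 6, 6]
i=2: vec[2] = 8+5 = 13 → [3, 5, 13, 4, 6, 6]
i=3: vec[3] = 4+13 = 17 → [3, 5, 13, 17, 6, 6]
i=4: vec[4] = 6+17 = 23 → [3, 5, 13, 17, 23, 6]
i=5: vec[5] = 6+23 = 29 → [3, 5, 13, 17, 23, 29]
sum = 90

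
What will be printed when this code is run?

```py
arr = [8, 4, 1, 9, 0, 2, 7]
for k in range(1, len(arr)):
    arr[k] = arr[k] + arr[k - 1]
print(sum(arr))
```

132

k=1: arr[1] = 4+8 = 12 → [8, 12, 1, 9, 0, 2, 7]
k=2: arr[2] = 1+12 = 13 → [8, 12, 13, 9, 0, 2, 7]
k=3: arr[3] = 9+13 = 22 → [8, 12, 13, 22, 0, 2, 7]
k=4: arr[4] = 0+22 = 22 → [8, 12, 13, 22, 22, 2, 7]
k=5: arr[5] = 2+22 = 24 → [8, 12, 13, 22, 22, 24, 7]
k=6: arr[6] = 7+24 = 31 → [8, 12, 13, 22, 22, 24, 31]
sum = 132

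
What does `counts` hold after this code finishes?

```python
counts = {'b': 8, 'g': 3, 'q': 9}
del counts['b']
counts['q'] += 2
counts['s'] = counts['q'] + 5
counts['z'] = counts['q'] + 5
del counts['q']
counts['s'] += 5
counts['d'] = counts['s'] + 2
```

{'g': 3, 's': 21, 'z': 16, 'd': 23}

del 'b' → {'g': 3, 'q': 9}
counts['q'] = 9+2 = 11 → {'g': 3, 'q': 11}
counts['s'] = counts['q']+5 = 16 → {'g': 3, 'q': 11, 's': 16}
counts['z'] = counts['q']+5 = 16 → {'g': 3, 'q': 11, 's': 16, 'z': 16}
del 'q' → {'g': 3, 's': 16, 'z': 16}
counts['s'] = 16+5 = 21 → {'g': 3, 's': 21, 'z': 16}
counts['d'] = counts['s']+2 = 23 → {'g': 3, 's': 21, 'z': 16, 'd': 23}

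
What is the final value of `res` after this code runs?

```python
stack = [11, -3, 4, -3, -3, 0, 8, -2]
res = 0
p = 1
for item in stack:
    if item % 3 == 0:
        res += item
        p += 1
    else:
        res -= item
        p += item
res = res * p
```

-780

item=11: not %3==0, res = 0-11 = -11; p=12
item=-3: %3==0, res = (-11)+(-3) = -14; p=13
item=4: not %3==0, res = (-14)-4 = -18; p=17
item=-3: %3==0, res = (-18)+(-3) = -21; p=18
item=-3: %3==0, res = (-21)+(-3) = -24; p=19
item=0: %3==0, res = (-24)+0 = -24; p=20
item=8: not %3==0, res = (-24)-8 = -32; p=28
item=-2: not %3==0, res = (-32)-(-2) = -30; p=26
res*p = (-30)*26 = -780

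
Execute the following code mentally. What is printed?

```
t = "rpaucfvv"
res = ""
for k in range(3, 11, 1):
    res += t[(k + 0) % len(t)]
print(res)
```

ucfvvrpa

k=3: add t[3]='u' → 'u'
k=4: add t[4]='c' → 'uc'
k=5: add t[5]='f' → 'ucf'
k=6: add t[6]='v' → 'ucfv'
k=7: add t[7]='v' → 'ucfvv'
k=8: add t[0]='r' → 'ucfvvr'
k=9: add t[1]='p' → 'ucfvvrp'
k=10: add t[2]='a' → 'ucfvvrpa'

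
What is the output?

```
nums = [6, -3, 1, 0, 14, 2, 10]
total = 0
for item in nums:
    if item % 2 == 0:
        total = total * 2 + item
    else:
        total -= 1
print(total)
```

134

item=6: even, total = 0*2+6 = 6
item=-3: not even, total = 6-1 = 5
item=1: not even, total = 5-1 = 4
item=0: even, total = 4*2+0 = 8
item=14: even, total = 8*2+14 = 30
item=2: even, total = 30*2+2 = 62
item=10: even, total = 62*2+10 = 134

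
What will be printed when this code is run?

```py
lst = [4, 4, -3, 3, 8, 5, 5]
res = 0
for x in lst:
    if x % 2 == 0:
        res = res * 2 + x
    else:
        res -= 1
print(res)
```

x=4: even, res = 0*2+4 = 4
x=4: even, res = 4*2+4 = 12
x=-3: not even, res = 12-1 = 11
x=3: not even, res = 11-1 = 10
x=8: even, res = 10*2+8 = 28
x=5: not even, res = 28-1 = 27
x=5: not even, res = 27-1 = 26

26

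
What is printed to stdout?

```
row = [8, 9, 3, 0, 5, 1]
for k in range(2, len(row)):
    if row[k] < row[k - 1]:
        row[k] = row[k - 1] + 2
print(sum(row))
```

k=2: 3<9, row[2] = 9+2 = 11 → [8, 9, 11, 0, 5, 1]
k=3: 0<11, row[3] = 11+2 = 13 → [8, 9, 11, 13, 5, 1]
k=4: 5<13, row[4] = 13+2 = 15 → [8, 9, 11, 13, 15, 1]
k=5: 1<15, row[5] = 15+2 = 17 → [8, 9, 11, 13, 15, 17]
sum = 73

73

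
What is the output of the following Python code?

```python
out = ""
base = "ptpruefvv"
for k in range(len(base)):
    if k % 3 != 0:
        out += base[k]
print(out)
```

k=0: skip
k=1: add 't' → 't'
k=2: add 'p' → 'tp'
k=3: skip
k=4: add 'u' → 'tpu'
k=5: add 'e' → 'tpue'
k=6: skip
k=7: add 'v' → 'tpuev'
k=8: add 'v' → 'tpuevv'

tpuevv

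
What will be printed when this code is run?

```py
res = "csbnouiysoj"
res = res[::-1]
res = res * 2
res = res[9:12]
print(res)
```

scj

reverse → 'josyiuonbsc'
repeat ×2 → 'josyiuonbscjosyiuonbsc'
slice [9:12] → 'scj'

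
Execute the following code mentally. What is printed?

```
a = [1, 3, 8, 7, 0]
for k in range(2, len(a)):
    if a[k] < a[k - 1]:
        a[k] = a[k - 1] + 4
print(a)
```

[1, 3, 8, 12, 16]

k=2: 8>=3, unchanged → [1, 3, 8, 7, 0]
k=3: 7<8, a[3] = 8+4 = 12 → [1, 3, 8, 12, 0]
k=4: 0<12, a[4] = 12+4 = 16 → [1, 3, 8, 12, 16]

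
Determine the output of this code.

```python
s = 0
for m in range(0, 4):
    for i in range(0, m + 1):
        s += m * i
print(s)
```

25

m=0,i=0: s = 0+0 = 0
m=1,i=0: s = 0+0 = 0
m=1,i=1: s = 0+1 = 1
m=2,i=0: s = 1+0 = 1
m=2,i=1: s = 1+2 = 3
m=2,i=2: s = 3+4 = 7
m=3,i=0: s = 7+0 = 7
m=3,i=1: s = 7+3 = 10
m=3,i=2: s = 10+6 = 16
m=3,i=3: s = 16+9 = 25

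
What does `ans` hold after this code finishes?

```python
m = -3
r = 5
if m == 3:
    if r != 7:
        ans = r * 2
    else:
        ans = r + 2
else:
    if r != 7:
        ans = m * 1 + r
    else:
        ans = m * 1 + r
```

2

m=-3, r=5
m == 3 is False; r != 7 is True
→ ans = m * 1 + r = 2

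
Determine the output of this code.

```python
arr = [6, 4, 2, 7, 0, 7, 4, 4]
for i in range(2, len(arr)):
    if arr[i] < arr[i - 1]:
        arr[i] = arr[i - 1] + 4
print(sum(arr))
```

i=2: 2<4, arr[2] = 4+4 = 8 → [6, 4, 8, 7, 0, 7, 4, 4]
i=3: 7<8, arr[3] = 8+4 = 12 → [6, 4, 8, 12, 0, 7, 4, 4]
i=4: 0<12, arr[4] = 12+4 = 16 → [6, 4, 8, 12, 16, 7, 4, 4]
i=5: 7<16, arr[5] = 16+4 = 20 → [6, 4, 8, 12, 16, 20, 4, 4]
i=6: 4<20, arr[6] = 20+4 = 24 → [6, 4, 8, 12, 16, 20, 24, 4]
i=7: 4<24, arr[7] = 24+4 = 28 → [6, 4, 8, 12, 16, 20, 24, 28]
sum = 118

118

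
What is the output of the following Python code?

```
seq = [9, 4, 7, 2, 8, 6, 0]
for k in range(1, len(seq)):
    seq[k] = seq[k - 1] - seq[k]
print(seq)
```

[9, 5, -2, -4, -12, -18, -18]

k=1: seq[1] = 9-4 = 5 → [9, 5, 7, 2, 8, 6, 0]
k=2: seq[2] = 5-7 = -2 → [9, 5, -2, 2, 8, 6, 0]
k=3: seq[3] = (-2)-2 = -4 → [9, 5, -2, -4, 8, 6, 0]
k=4: seq[4] = (-4)-8 = -12 → [9, 5, -2, -4, -12, 6, 0]
k=5: seq[5] = (-12)-6 = -18 → [9, 5, -2, -4, -12, -18, 0]
k=6: seq[6] = (-18)-0 = -18 → [9, 5, -2, -4, -12, -18, -18]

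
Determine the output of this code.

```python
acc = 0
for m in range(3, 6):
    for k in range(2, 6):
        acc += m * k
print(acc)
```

168

m=3,k=2: acc = 0+6 = 6
m=3,k=3: acc = 6+9 = 15
m=3,k=4: acc = 15+12 = 27
m=3,k=5: acc = 27+15 = 42
m=4,k=2: acc = 42+8 = 50
m=4,k=3: acc = 50+12 = 62
m=4,k=4: acc = 62+16 = 78
m=4,k=5: acc = 78+20 = 98
m=5,k=2: acc = 98+10 = 108
m=5,k=3: acc = 108+15 = 123
m=5,k=4: acc = 123+20 = 143
m=5,k=5: acc = 143+25 = 168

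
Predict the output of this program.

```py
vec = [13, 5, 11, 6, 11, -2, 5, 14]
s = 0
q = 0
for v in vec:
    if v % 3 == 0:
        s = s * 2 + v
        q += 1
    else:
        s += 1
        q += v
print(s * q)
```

928

v=13: not %3==0, s = 0+1 = 1; q=13
v=5: not %3==0, s = 1+1 = 2; q=18
v=11: not %3==0, s = 2+1 = 3; q=29
v=6: %3==0, s = 3*2+6 = 12; q=30
v=11: not %3==0, s = 12+1 = 13; q=41
v=-2: not %3==0, s = 13+1 = 14; q=39
v=5: not %3==0, s = 14+1 = 15; q=44
v=14: not %3==0, s = 15+1 = 16; q=58
s*q = 16*58 = 928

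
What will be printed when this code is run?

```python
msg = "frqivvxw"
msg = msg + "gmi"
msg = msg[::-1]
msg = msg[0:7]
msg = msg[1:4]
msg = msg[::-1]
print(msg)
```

+ 'gmi' → 'frqivvxwgmi'
reverse → 'imgwxvviqrf'
slice [0:7] → 'imgwxvv'
slice [1:4] → 'mgw'
reverse → 'wgm'

wgm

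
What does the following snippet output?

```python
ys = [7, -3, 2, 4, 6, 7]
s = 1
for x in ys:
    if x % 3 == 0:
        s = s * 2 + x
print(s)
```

4

x=7: not %3==0
x=-3: %3==0, s = 1*2+(-3) = -1
x=2: not %3==0
x=4: not %3==0
x=6: %3==0, s = (-1)*2+6 = 4
x=7: not %3==0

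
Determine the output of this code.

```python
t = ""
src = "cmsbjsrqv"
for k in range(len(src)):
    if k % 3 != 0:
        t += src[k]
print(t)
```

k=0: skip
k=1: add 'm' → 'm'
k=2: add 's' → 'ms'
k=3: skip
k=4: add 'j' → 'msj'
k=5: add 's' → 'msjs'
k=6: skip
k=7: add 'q' → 'msjsq'
k=8: add 'v' → 'msjsqv'

msjsqv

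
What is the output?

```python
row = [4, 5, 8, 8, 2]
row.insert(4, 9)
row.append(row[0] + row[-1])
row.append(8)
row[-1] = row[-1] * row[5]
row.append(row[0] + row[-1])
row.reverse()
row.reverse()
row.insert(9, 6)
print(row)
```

[4, 5, 8, 8, 9, 2, 6, 16, 20, 6]

insert 9 at 4 → [4, 5, 8, 8, 9, 2]
append row[0]+row[-1] = 4+2 = 6 → [4, 5, 8, 8, 9, 2, 6]
append 8 → [4, 5, 8, 8, 9, 2, 6, 8]
row[-1] = row[-1]*row[5] = 8*2 = 16 → [4, 5, 8, 8, 9, 2, 6, 16]
append row[0]+row[-1] = 4+16 = 20 → [4, 5, 8, 8, 9, 2, 6, 16, 20]
reverse → [20, 16, 6, 2, 9, 8, 8, 5, 4]
reverse → [4, 5, 8, 8, 9, 2, 6, 16, 20]
insert 6 at 9 → [4, 5, 8, 8, 9, 2, 6, 16, 20, 6]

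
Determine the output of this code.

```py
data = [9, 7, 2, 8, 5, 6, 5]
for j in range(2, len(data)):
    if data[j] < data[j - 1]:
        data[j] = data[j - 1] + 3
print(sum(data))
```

j=2: 2<7, data[2] = 7+3 = 10 → [9, 7, 10, 8, 5, 6, 5]
j=3: 8<10, data[3] = 10+3 = 13 → [9, 7, 10, 13, 5, 6, 5]
j=4: 5<13, data[4] = 13+3 = 16 → [9, 7, 10, 13, 16, 6, 5]
j=5: 6<16, data[5] = 16+3 = 19 → [9, 7, 10, 13, 16, 19, 5]
j=6: 5<19, data[6] = 19+3 = 22 → [9, 7, 10, 13, 16, 19, 22]
sum = 96

96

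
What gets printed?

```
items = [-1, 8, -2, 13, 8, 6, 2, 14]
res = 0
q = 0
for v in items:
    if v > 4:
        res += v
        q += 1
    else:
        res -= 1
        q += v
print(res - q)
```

42

v=-1: not >4, res = 0-1 = -1; q=-1
v=8: >4, res = (-1)+8 = 7; q=0
v=-2: not >4, res = 7-1 = 6; q=-2
v=13: >4, res = 6+13 = 19; q=-1
v=8: >4, res = 19+8 = 27; q=0
v=6: >4, res = 27+6 = 33; q=1
v=2: not >4, res = 33-1 = 32; q=3
v=14: >4, res = 32+14 = 46; q=4
res-q = 46-4 = 42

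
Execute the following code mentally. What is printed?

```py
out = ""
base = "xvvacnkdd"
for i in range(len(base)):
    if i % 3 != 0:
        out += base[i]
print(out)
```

i=0: skip
i=1: add 'v' → 'v'
i=2: add 'v' → 'vv'
i=3: skip
i=4: add 'c' → 'vvc'
i=5: add 'n' → 'vvcn'
i=6: skip
i=7: add 'd' → 'vvcnd'
i=8: add 'd' → 'vvcndd'

vvcndd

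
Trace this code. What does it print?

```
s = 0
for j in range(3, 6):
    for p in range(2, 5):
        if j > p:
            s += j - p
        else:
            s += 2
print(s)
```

j=3,p=2: 3>2, s = 0+1 = 1
j=3,p=3: not 3>3, s = 1+2 = 3
j=3,p=4: not 3>4, s = 3+2 = 5
j=4,p=2: 4>2, s = 5+2 = 7
j=4,p=3: 4>3, s = 7+1 = 8
j=4,p=4: not 4>4, s = 8+2 = 10
j=5,p=2: 5>2, s = 10+3 = 13
j=5,p=3: 5>3, s = 13+2 = 15
j=5,p=4: 5>4, s = 15+1 = 16

16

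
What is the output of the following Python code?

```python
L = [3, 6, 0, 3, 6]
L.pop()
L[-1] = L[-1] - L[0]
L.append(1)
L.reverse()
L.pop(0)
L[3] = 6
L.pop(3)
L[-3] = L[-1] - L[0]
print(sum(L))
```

pop() removes 6 → [3, 6, 0, 3]
L[-1] = L[-1]-L[0] = 3-3 = 0 → [3, 6, 0, 0]
append 1 → [3, 6, 0, 0, 1]
reverse → [1, 0, 0, 6, 3]
pop(0) removes 1 → [0, 0, 6, 3]
L[3] = 6 → [0, 0, 6, 6]
pop(3) removes 6 → [0, 0, 6]
L[-3] = L[-1]-L[0] = 6-0 = 6 → [6, 0, 6]
sum = 12

12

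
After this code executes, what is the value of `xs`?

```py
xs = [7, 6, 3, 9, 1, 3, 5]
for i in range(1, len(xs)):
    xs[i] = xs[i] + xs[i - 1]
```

i=1: xs[1] = 6+7 = 13 → [7, 13, 3, 9, 1, 3, 5]
i=2: xs[2] = 3+13 = 16 → [7, 13, 16, 9, 1, 3, 5]
i=3: xs[3] = 9+16 = 25 → [7, 13, 16, 25, 1, 3, 5]
i=4: xs[4] = 1+25 = 26 → [7, 13, 16, 25, 26, 3, 5]
i=5: xs[5] = 3+26 = 29 → [7, 13, 16, 25, 26, 29, 5]
i=6: xs[6] = 5+29 = 34 → [7, 13, 16, 25, 26, 29, 34]

[7, 13, 16, 25, 26, 29, 34]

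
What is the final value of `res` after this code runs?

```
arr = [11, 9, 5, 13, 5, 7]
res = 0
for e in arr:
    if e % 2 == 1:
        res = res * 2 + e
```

e=11: odd, res = 0*2+11 = 11
e=9: odd, res = 11*2+9 = 31
e=5: odd, res = 31*2+5 = 67
e=13: odd, res = 67*2+13 = 147
e=5: odd, res = 147*2+5 = 299
e=7: odd, res = 299*2+7 = 605

605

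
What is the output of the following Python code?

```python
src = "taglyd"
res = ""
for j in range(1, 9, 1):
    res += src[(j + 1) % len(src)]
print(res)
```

glydtagl

j=1: add src[2]='g' → 'g'
j=2: add src[3]='l' → 'gl'
j=3: add src[4]='y' → 'gly'
j=4: add src[5]='d' → 'glyd'
j=5: add src[0]='t' → 'glydt'
j=6: add src[1]='a' → 'glydta'
j=7: add src[2]='g' → 'glydtag'
j=8: add src[3]='l' → 'glydtagl'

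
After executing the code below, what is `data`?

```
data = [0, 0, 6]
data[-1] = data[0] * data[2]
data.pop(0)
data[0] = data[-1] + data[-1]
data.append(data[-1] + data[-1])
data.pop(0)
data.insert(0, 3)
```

[3, 0, 0]

data[-1] = data[0]*data[2] = 0*6 = 0 → [0, 0, 0]
pop(0) removes 0 → [0, 0]
data[0] = data[-1]+data[-1] = 0+0 = 0 → [0, 0]
append data[-1]+data[-1] = 0+0 = 0 → [0, 0, 0]
pop(0) removes 0 → [0, 0]
insert 3 at 0 → [3, 0, 0]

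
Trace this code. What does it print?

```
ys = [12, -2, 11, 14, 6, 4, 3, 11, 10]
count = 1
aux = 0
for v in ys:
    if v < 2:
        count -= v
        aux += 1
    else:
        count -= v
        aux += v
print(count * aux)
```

-4896

v=12: not <2, count = 1-12 = -11; aux=12
v=-2: <2, count = (-11)-(-2) = -9; aux=13
v=11: not <2, count = (-9)-11 = -20; aux=24
v=14: not <2, count = (-20)-14 = -34; aux=38
v=6: not <2, count = (-34)-6 = -40; aux=44
v=4: not <2, count = (-40)-4 = -44; aux=48
v=3: not <2, count = (-44)-3 = -47; aux=51
v=11: not <2, count = (-47)-11 = -58; aux=62
v=10: not <2, count = (-58)-10 = -68; aux=72
count*aux = (-68)*72 = -4896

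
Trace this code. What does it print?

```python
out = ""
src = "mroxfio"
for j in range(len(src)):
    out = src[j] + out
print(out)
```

j=0: prepend 'm' → 'm'
j=1: prepend 'r' → 'rm'
j=2: prepend 'o' → 'orm'
j=3: prepend 'x' → 'xorm'
j=4: prepend 'f' → 'fxorm'
j=5: prepend 'i' → 'ifxorm'
j=6: prepend 'o' → 'oifxorm'

oifxorm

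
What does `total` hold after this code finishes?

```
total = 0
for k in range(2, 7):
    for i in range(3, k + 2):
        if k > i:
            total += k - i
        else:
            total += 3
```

k=2,i=3: not 2>3, total = 0+3 = 3
k=3,i=3: not 3>3, total = 3+3 = 6
k=3,i=4: not 3>4, total = 6+3 = 9
k=4,i=3: 4>3, total = 9+1 = 10
k=4,i=4: not 4>4, total = 10+3 = 13
k=4,i=5: not 4>5, total = 13+3 = 16
k=5,i=3: 5>3, total = 16+2 = 18
k=5,i=4: 5>4, total = 18+1 = 19
k=5,i=5: not 5>5, total = 19+3 = 22
k=5,i=6: not 5>6, total = 22+3 = 25
k=6,i=3: 6>3, total = 25+3 = 28
k=6,i=4: 6>4, total = 28+2 = 30
k=6,i=5: 6>5, total = 30+1 = 31
k=6,i=6: not 6>6, total = 31+3 = 34
k=6,i=7: not 6>7, total = 34+3 = 37

37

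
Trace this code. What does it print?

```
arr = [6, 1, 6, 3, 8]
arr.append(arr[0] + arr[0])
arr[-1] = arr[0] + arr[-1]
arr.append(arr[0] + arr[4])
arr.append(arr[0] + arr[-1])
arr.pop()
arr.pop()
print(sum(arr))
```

append arr[0]+arr[0] = 6+6 = 12 → [6, 1, 6, 3, 8, 12]
arr[-1] = arr[0]+arr[-1] = 6+12 = 18 → [6, 1, 6, 3, 8, 18]
append arr[0]+arr[4] = 6+8 = 14 → [6, 1, 6, 3, 8, 18, 14]
append arr[0]+arr[-1] = 6+14 = 20 → [6, 1, 6, 3, 8, 18, 14, 20]
pop() removes 20 → [6, 1, 6, 3, 8, 18, 14]
pop() removes 14 → [6, 1, 6, 3, 8, 18]
sum = 42

42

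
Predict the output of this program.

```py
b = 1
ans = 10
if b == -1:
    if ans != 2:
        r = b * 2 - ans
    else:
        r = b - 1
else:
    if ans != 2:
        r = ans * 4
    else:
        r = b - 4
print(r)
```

b=1, ans=10
b == -1 is False; ans != 2 is True
→ r = ans * 4 = 40

40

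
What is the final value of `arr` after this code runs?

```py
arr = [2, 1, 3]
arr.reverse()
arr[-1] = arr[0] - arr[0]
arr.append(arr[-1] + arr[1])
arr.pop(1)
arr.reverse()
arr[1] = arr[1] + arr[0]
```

[1, 1, 3]

reverse → [3, 1, 2]
arr[-1] = arr[0]-arr[0] = 3-3 = 0 → [3, 1, 0]
append arr[-1]+arr[1] = 0+1 = 1 → [3, 1, 0, 1]
pop(1) removes 1 → [3, 0, 1]
reverse → [1, 0, 3]
arr[1] = arr[1]+arr[0] = 0+1 = 1 → [1, 1, 3]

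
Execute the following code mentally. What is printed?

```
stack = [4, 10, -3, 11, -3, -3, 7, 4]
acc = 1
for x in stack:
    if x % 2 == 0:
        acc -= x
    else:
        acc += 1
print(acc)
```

x=4: even, acc = 1-4 = -3
x=10: even, acc = (-3)-10 = -13
x=-3: not even, acc = (-13)+1 = -12
x=11: not even, acc = (-12)+1 = -11
x=-3: not even, acc = (-11)+1 = -10
x=-3: not even, acc = (-10)+1 = -9
x=7: not even, acc = (-9)+1 = -8
x=4: even, acc = (-8)-4 = -12

-12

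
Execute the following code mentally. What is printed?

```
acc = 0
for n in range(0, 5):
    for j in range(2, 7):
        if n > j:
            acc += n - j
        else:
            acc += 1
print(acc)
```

26

n=0,j=2: not 0>2, acc = 0+1 = 1
n=0,j=3: not 0>3, acc = 1+1 = 2
n=0,j=4: not 0>4, acc = 2+1 = 3
n=0,j=5: not 0>5, acc = 3+1 = 4
n=0,j=6: not 0>6, acc = 4+1 = 5
n=1,j=2: not 1>2, acc = 5+1 = 6
n=1,j=3: not 1>3, acc = 6+1 = 7
n=1,j=4: not 1>4, acc = 7+1 = 8
n=1,j=5: not 1>5, acc = 8+1 = 9
n=1,j=6: not 1>6, acc = 9+1 = 10
n=2,j=2: not 2>2, acc = 10+1 = 11
n=2,j=3: not 2>3, acc = 11+1 = 12
n=2,j=4: not 2>4, acc = 12+1 = 13
n=2,j=5: not 2>5, acc = 13+1 = 14
n=2,j=6: not 2>6, acc = 14+1 = 15
n=3,j=2: 3>2, acc = 15+1 = 16
n=3,j=3: not 3>3, acc = 16+1 = 17
n=3,j=4: not 3>4, acc = 17+1 = 18
n=3,j=5: not 3>5, acc = 18+1 = 19
n=3,j=6: not 3>6, acc = 19+1 = 20
n=4,j=2: 4>2, acc = 20+2 = 22
n=4,j=3: 4>3, acc = 22+1 = 23
n=4,j=4: not 4>4, acc = 23+1 = 24
n=4,j=5: not 4>5, acc = 24+1 = 25
n=4,j=6: not 4>6, acc = 25+1 = 26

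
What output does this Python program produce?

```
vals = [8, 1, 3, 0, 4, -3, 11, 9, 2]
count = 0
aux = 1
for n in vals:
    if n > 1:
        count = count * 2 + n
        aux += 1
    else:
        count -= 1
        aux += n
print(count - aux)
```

339

n=8: >1, count = 0*2+8 = 8; aux=2
n=1: not >1, count = 8-1 = 7; aux=3
n=3: >1, count = 7*2+3 = 17; aux=4
n=0: not >1, count = 17-1 = 16; aux=4
n=4: >1, count = 16*2+4 = 36; aux=5
n=-3: not >1, count = 36-1 = 35; aux=2
n=11: >1, count = 35*2+11 = 81; aux=3
n=9: >1, count = 81*2+9 = 171; aux=4
n=2: >1, count = 171*2+2 = 344; aux=5
count-aux = 344-5 = 339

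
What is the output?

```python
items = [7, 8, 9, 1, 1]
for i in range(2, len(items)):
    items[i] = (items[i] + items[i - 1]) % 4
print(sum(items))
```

i=2: items[2] = (9+8)%4 = 1 → [7, 8, 1, 1, 1]
i=3: items[3] = (1+1)%4 = 2 → [7, 8, 1, 2, 1]
i=4: items[4] = (1+2)%4 = 3 → [7, 8, 1, 2, 3]
sum = 21

21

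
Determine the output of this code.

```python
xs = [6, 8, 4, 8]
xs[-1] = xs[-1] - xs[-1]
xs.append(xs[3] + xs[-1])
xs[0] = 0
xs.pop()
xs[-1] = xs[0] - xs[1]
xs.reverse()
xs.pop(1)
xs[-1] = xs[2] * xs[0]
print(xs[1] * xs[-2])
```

64

xs[-1] = xs[-1]-xs[-1] = 8-8 = 0 → [6, 8, 4, 0]
append xs[3]+xs[-1] = 0+0 = 0 → [6, 8, 4, 0, 0]
xs[0] = 0 → [0, 8, 4, 0, 0]
pop() removes 0 → [0, 8, 4, 0]
xs[-1] = xs[0]-xs[1] = 0-8 = -8 → [0, 8, 4, -8]
reverse → [-8, 4, 8, 0]
pop(1) removes 4 → [-8, 8, 0]
xs[-1] = xs[2]*xs[0] = 0*(-8) = 0 → [-8, 8, 0]
xs[1]*xs[-2] = 8*8 = 64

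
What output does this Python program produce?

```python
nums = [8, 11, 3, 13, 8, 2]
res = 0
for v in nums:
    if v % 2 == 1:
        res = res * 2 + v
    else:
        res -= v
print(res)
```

-11

v=8: not odd, res = 0-8 = -8
v=11: odd, res = (-8)*2+11 = -5
v=3: odd, res = (-5)*2+3 = -7
v=13: odd, res = (-7)*2+13 = -1
v=8: not odd, res = (-1)-8 = -9
v=2: not odd, res = (-9)-2 = -11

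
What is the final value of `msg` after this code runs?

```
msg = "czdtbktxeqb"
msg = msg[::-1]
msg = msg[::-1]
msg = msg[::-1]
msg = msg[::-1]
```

reverse → 'bqextkbtdzc'
reverse → 'czdtbktxeqb'
reverse → 'bqextkbtdzc'
reverse → 'czdtbktxeqb'

'czdtbktxeqb'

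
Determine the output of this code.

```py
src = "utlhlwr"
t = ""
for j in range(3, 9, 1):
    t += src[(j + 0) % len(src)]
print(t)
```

j=3: add src[3]='h' → 'h'
j=4: add src[4]='l' → 'hl'
j=5: add src[5]='w' → 'hlw'
j=6: add src[6]='r' → 'hlwr'
j=7: add src[0]='u' → 'hlwru'
j=8: add src[1]='t' → 'hlwrut'

hlwrut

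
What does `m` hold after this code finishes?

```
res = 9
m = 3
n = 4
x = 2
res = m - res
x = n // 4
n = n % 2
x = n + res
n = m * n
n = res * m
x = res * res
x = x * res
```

3

res = 3-9 = -6
x = 4//4 = 1
n = 4%2 = 0
x = 0+(-6) = -6
n = 3*0 = 0
n = (-6)*3 = -18
x = (-6)*(-6) = 36
x = 36*(-6) = -216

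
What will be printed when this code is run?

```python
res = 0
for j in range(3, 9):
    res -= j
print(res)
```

-33

j=3: res = 0-3 = -3
j=4: res = (-3)-4 = -7
j=5: res = (-7)-5 = -12
j=6: res = (-12)-6 = -18
j=7: res = (-18)-7 = -25
j=8: res = (-25)-8 = -33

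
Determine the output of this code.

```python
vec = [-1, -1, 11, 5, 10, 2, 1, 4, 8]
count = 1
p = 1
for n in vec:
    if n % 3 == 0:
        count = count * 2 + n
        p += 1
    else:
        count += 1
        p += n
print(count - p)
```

-30

n=-1: not %3==0, count = 1+1 = 2; p=0
n=-1: not %3==0, count = 2+1 = 3; p=-1
n=11: not %3==0, count = 3+1 = 4; p=10
n=5: not %3==0, count = 4+1 = 5; p=15
n=10: not %3==0, count = 5+1 = 6; p=25
n=2: not %3==0, count = 6+1 = 7; p=27
n=1: not %3==0, count = 7+1 = 8; p=28
n=4: not %3==0, count = 8+1 = 9; p=32
n=8: not %3==0, count = 9+1 = 10; p=40
count-p = 10-40 = -30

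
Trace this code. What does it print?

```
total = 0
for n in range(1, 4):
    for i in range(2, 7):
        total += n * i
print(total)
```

120

n=1,i=2: total = 0+2 = 2
n=1,i=3: total = 2+3 = 5
n=1,i=4: total = 5+4 = 9
n=1,i=5: total = 9+5 = 14
n=1,i=6: total = 14+6 = 20
n=2,i=2: total = 20+4 = 24
n=2,i=3: total = 24+6 = 30
n=2,i=4: total = 30+8 = 38
n=2,i=5: total = 38+10 = 48
n=2,i=6: total = 48+12 = 60
n=3,i=2: total = 60+6 = 66
n=3,i=3: total = 66+9 = 75
n=3,i=4: total = 75+12 = 87
n=3,i=5: total = 87+15 = 102
n=3,i=6: total = 102+18 = 120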